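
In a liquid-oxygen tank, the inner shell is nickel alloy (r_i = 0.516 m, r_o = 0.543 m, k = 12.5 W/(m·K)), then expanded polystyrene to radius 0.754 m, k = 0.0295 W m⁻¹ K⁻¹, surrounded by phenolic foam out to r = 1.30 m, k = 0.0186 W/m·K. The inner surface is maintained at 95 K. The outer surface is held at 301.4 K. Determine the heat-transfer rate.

Treat each layer as a resistance in series:
  R_nickel alloy = (1/0.516 − 1/0.543)/(4πk) = 0.09636/(4π·12.5) = 6.135×10^-4 K/W
  R_expanded polystyrene = (1/0.543 − 1/0.754)/(4πk) = 0.5154/(4π·0.0295) = 1.390 K/W
  R_phenolic foam = (1/0.754 − 1/1.30)/(4πk) = 0.5570/(4π·0.0186) = 2.383 K/W
ΣR = 6.135×10^-4 + 1.390 + 2.383 = 3.774 K/W
Q = ΔT/ΣR = (95 K − 301.4 K)/3.774 = -54.7 W
(Negative Q ⇒ heat flows inward; heat gain = 54.7 W.)

Q = 54.7 W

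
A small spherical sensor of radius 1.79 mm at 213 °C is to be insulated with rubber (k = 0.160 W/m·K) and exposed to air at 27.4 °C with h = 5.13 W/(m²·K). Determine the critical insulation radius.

For a sphere, r_cr = 2k_ins/h = 2·0.160/5.13 = 0.0624 m = 6.24 cm

r_cr = 6.24 cm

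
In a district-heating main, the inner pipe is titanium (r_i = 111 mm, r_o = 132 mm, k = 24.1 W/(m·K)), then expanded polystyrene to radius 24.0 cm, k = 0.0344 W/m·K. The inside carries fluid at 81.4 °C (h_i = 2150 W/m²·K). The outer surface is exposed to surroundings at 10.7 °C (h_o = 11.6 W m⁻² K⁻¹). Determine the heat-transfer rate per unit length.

Resistance network (inner→outer):
  R'_conv,in = 1/(2πr h) = 1/(2π·0.111·2150) = 6.669×10^-4 m·K/W
  R'_titanium = ln(0.132/0.111)/(2πk) = 0.1733/(2π·24.1) = 0.001144 m·K/W
  R'_expanded polystyrene = ln(0.240/0.132)/(2πk) = 0.5978/(2π·0.0344) = 2.766 m·K/W
  R'_conv,out = 1/(2πr h) = 1/(2π·0.240·11.6) = 0.05717 m·K/W
ΣR = 6.669×10^-4 + 0.001144 + 2.766 + 0.05717 = 2.825 m·K/W
Q' = ΔT/ΣR = (81.4 °C − 10.7 °C)/2.825 = 25.0 W/m

Q' = 25.0 W/m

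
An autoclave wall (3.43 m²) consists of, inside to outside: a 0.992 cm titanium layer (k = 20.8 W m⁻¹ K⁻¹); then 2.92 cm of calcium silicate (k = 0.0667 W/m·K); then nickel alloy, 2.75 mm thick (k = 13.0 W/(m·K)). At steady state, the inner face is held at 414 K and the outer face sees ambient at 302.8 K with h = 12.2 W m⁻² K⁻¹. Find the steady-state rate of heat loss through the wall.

Q = 733 W

Treat each layer as a resistance in series:
  R_titanium = L/(kA) = 0.00992/(20.8·3.43) = 1.390×10^-4 K/W
  R_calcium silicate = L/(kA) = 0.0292/(0.0667·3.43) = 0.1276 K/W
  R_nickel alloy = L/(kA) = 0.00275/(13.0·3.43) = 6.167×10^-5 K/W
  R_conv,out = 1/(hA) = 1/(12.2·3.43) = 0.02390 K/W
ΣR = 1.390×10^-4 + 0.1276 + 6.167×10^-5 + 0.02390 = 0.1517 K/W
Q = ΔT/ΣR = (414 K − 302.8 K)/0.1517 = 733 W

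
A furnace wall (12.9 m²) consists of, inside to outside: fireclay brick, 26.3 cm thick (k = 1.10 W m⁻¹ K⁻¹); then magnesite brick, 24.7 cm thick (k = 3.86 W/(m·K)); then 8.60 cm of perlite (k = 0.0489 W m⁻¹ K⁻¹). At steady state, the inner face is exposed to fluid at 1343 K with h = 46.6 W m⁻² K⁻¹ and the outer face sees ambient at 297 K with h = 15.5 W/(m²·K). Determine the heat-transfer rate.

Q = 6280 W

Treat each layer as a resistance in series:
  R_conv,in = 1/(hA) = 1/(46.6·12.9) = 0.001664 K/W
  R_fireclay brick = L/(kA) = 0.263/(1.10·12.9) = 0.01853 K/W
  R_magnesite brick = L/(kA) = 0.247/(3.86·12.9) = 0.004960 K/W
  R_perlite = L/(kA) = 0.0860/(0.0489·12.9) = 0.1363 K/W
  R_conv,out = 1/(hA) = 1/(15.5·12.9) = 0.005001 K/W
ΣR = 0.001664 + 0.01853 + 0.004960 + 0.1363 + 0.005001 = 0.1665 K/W
Q = ΔT/ΣR = (1343 K − 297 K)/0.1665 = 6280 W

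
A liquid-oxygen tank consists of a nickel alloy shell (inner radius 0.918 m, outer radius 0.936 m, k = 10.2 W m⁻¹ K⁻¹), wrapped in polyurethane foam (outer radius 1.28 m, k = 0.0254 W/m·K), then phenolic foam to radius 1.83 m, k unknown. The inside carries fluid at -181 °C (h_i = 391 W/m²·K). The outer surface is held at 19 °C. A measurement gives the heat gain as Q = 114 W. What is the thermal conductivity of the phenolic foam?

ΣR = ΔT/Q = |-181 − 19|/114 = 1.754 K/W
Known resistances:
  R_conv,in = 1/(4πr²h) = 1/(4π·0.918²·391) = 2.415×10^-4 K/W
  R_nickel alloy = (1/0.918 − 1/0.936)/(4πk) = 0.02095/(4π·10.2) = 1.634×10^-4 K/W
  R_polyurethane foam = (1/0.936 − 1/1.28)/(4πk) = 0.2871/(4π·0.0254) = 0.8996 K/W
R_phenolic foam = ΣR − ΣR_known = 1.754 − 0.9000 = 0.8540 K/W
(1/r₁−1/r₂)/(4πk) = 0.8540 ⇒ k = 0.2348/(4π·0.8540) = 0.0219 W/m·K

k = 0.0219 W/m·K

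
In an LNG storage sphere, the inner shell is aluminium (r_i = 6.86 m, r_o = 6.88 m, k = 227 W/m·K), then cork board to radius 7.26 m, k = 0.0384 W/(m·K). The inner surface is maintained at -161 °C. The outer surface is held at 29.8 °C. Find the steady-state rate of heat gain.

Treat each layer as a resistance in series:
  R_aluminium = (1/6.86 − 1/6.88)/(4πk) = 4.238×10^-4/(4π·227) = 1.486×10^-7 K/W
  R_cork board = (1/6.88 − 1/7.26)/(4πk) = 0.007608/(4π·0.0384) = 0.01577 K/W
ΣR = 1.486×10^-7 + 0.01577 = 0.01577 K/W
Q = ΔT/ΣR = (-161 °C − 29.8 °C)/0.01577 = -12100 W
(Negative Q ⇒ heat flows inward; heat gain = 12100 W.)

Q = 12.1 kW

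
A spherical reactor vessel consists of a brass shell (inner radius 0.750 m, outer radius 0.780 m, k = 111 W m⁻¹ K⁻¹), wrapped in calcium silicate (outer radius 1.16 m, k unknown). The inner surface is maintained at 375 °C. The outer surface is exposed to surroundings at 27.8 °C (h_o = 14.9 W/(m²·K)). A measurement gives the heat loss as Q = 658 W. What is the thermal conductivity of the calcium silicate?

ΣR = ΔT/Q = |375 − 27.8|/658 = 0.5277 K/W
Known resistances:
  R_brass = (1/0.750 − 1/0.780)/(4πk) = 0.05128/(4π·111) = 3.676×10^-5 K/W
  R_conv,out = 1/(4πr²h) = 1/(4π·1.16²·14.9) = 0.003969 K/W
R_calcium silicate = ΣR − ΣR_known = 0.5277 − 0.004006 = 0.5237 K/W
(1/r₁−1/r₂)/(4πk) = 0.5237 ⇒ k = 0.4200/(4π·0.5237) = 0.0638 W/m·K

k = 0.0638 W/m·K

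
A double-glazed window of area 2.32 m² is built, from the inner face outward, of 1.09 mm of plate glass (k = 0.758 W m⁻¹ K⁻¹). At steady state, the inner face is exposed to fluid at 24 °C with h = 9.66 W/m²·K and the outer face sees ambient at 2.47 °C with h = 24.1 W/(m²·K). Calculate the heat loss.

Treat each layer as a resistance in series:
  R_conv,in = 1/(hA) = 1/(9.66·2.32) = 0.04462 K/W
  R_plate glass = L/(kA) = 0.00109/(0.758·2.32) = 6.198×10^-4 K/W
  R_conv,out = 1/(hA) = 1/(24.1·2.32) = 0.01789 K/W
ΣR = 0.04462 + 6.198×10^-4 + 0.01789 = 0.06313 K/W
Q = ΔT/ΣR = (24 °C − 2.47 °C)/0.06313 = 341 W

Q = 341 W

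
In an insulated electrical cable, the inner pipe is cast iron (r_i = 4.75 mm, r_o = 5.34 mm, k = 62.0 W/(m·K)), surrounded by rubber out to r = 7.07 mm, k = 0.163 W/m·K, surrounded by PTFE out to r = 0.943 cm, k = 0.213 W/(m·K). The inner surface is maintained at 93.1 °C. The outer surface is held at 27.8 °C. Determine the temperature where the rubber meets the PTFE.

T = 56.5 °C

Series thermal resistances, inner to outer:
  R'_cast iron = ln(0.00534/0.00475)/(2πk) = 0.1171/(2π·62.0) = 3.005×10^-4 m·K/W
  R'_rubber = ln(0.00707/0.00534)/(2πk) = 0.2806/(2π·0.163) = 0.2740 m·K/W
  R'_PTFE = ln(0.00943/0.00707)/(2πk) = 0.2880/(2π·0.213) = 0.2152 m·K/W
ΣR = 3.005×10^-4 + 0.2740 + 0.2152 = 0.4895 m·K/W
Q' = ΔT/ΣR = (93.1 °C − 27.8 °C)/0.4895 = 133.4 W/m
From the inner boundary to the rubber/PTFE interface, ΣR_partial = 0.2743 m·K/W.
T_interface = T_in − Q'·ΣR_partial = 93.1 °C − (133.4)(0.2743) = 56.5 °C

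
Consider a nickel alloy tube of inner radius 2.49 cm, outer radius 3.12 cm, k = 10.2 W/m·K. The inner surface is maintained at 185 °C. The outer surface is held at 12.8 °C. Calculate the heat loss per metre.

Q' = 2πk·ΔT/ln(r₂/r₁) = 2π × 10.2 × 172.2 / ln(0.0312/0.0249) = 48900 W/m

Q' = 48.9 kW/m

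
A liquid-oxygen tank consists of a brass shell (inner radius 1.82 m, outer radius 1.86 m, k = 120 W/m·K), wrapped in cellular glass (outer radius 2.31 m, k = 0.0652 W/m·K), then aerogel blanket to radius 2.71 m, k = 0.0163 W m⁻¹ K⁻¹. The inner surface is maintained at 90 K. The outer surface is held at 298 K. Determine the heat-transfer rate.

Treat each layer as a resistance in series:
  R_brass = (1/1.82 − 1/1.86)/(4πk) = 0.01182/(4π·120) = 7.836×10^-6 K/W
  R_cellular glass = (1/1.86 − 1/2.31)/(4πk) = 0.1047/(4π·0.0652) = 0.1278 K/W
  R_aerogel blanket = (1/2.31 − 1/2.71)/(4πk) = 0.06390/(4π·0.0163) = 0.3119 K/W
ΣR = 7.836×10^-6 + 0.1278 + 0.3119 = 0.4397 K/W
Q = ΔT/ΣR = (90 K − 298 K)/0.4397 = -473 W
(Negative Q ⇒ heat flows inward; heat gain = 473 W.)

Q = 473 W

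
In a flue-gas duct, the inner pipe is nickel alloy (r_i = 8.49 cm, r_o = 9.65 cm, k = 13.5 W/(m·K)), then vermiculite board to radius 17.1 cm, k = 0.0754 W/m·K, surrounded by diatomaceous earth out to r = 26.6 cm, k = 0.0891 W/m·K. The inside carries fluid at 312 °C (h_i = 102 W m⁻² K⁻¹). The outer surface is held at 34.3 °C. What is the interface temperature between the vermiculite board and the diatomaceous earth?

Resistance network (inner→outer):
  R'_conv,in = 1/(2πr h) = 1/(2π·0.0849·102) = 0.01838 m·K/W
  R'_nickel alloy = ln(0.0965/0.0849)/(2πk) = 0.1281/(2π·13.5) = 0.001510 m·K/W
  R'_vermiculite board = ln(0.171/0.0965)/(2πk) = 0.5721/(2π·0.0754) = 1.208 m·K/W
  R'_diatomaceous earth = ln(0.266/0.171)/(2πk) = 0.4418/(2π·0.0891) = 0.7892 m·K/W
ΣR = 0.01838 + 0.001510 + 1.208 + 0.7892 = 2.017 m·K/W
Q' = ΔT/ΣR = (312 °C − 34.3 °C)/2.017 = 137.7 W/m
From the inner boundary to the vermiculite board/diatomaceous earth interface, ΣR_partial = 1.228 m·K/W.
T_interface = T_in − Q'·ΣR_partial = 312 °C − (137.7)(1.228) = 143 °C

T = 143 °C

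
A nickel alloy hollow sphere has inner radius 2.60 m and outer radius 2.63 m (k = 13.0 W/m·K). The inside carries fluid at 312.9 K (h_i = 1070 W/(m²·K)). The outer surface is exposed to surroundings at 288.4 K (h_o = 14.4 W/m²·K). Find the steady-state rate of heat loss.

Series thermal resistances, inner to outer:
  R_conv,in = 1/(4πr²h) = 1/(4π·2.60²·1070) = 1.100×10^-5 K/W
  R_nickel alloy = (1/2.60 − 1/2.63)/(4πk) = 0.004387/(4π·13.0) = 2.686×10^-5 K/W
  R_conv,out = 1/(4πr²h) = 1/(4π·2.63²·14.4) = 7.989×10^-4 K/W
ΣR = 1.100×10^-5 + 2.686×10^-5 + 7.989×10^-4 = 8.368×10^-4 K/W
Q = ΔT/ΣR = (312.9 K − 288.4 K)/8.368×10^-4 = 29300 W

Q = 29300 W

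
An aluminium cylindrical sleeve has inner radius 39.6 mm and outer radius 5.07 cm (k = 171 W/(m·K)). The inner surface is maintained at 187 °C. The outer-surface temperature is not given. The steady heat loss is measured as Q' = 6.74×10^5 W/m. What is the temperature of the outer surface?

Series resistances:
  R'_aluminium = ln(0.0507/0.0396)/(2πk) = 0.2471/(2π·171) = 2.300×10^-4 m·K/W
ΣR = 2.300×10^-4 m·K/W
ΔT = Q'·ΣR = 6.74×10^5 × 2.300×10^-4 = 155.0 K
Heat flows outward, so T_out = T_in − ΔT = 187 − 155.0 = 32.0 °C

T_out = 32.0 °C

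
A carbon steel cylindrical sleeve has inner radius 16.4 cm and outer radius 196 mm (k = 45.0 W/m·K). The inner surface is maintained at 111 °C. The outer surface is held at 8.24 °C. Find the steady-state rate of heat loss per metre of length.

Q' = 2πk·ΔT/ln(r₂/r₁) = 2π × 45.0 × 102.76 / ln(0.196/0.164) = 1.63×10^5 W/m

Q' = 1.63×10^5 W/m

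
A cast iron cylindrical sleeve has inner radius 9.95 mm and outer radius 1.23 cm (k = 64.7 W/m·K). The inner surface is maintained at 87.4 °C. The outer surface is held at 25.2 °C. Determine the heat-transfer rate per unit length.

Q' = 2πk·ΔT/ln(r₂/r₁) = 2π × 64.7 × 62.2 / ln(0.0123/0.00995) = 1.19×10^5 W/m

Q' = 119 kW/m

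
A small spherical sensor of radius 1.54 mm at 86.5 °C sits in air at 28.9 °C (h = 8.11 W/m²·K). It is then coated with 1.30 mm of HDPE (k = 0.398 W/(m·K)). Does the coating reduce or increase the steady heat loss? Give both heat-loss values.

Critical radius for a sphere: r_cr = 2k/h = 0.0982 m = 9.82 cm.
Outer radius after coating: r₂ = 0.00154 + 0.00130 = 0.00284 m.
Since r₁ < r_cr and r₂ ≤ r_cr, the coating moves toward the maximum at r_cr — heat loss rises.
Bare: R = 1/(4πr₁²h) = 4137 K/W; Q = 57.6/4137 = 0.0139 W.
Coated: R = R_cond + R_conv = 1276 K/W; Q = 57.6/1276 = 0.0451 W.

increases: 0.0139 → 0.0451 W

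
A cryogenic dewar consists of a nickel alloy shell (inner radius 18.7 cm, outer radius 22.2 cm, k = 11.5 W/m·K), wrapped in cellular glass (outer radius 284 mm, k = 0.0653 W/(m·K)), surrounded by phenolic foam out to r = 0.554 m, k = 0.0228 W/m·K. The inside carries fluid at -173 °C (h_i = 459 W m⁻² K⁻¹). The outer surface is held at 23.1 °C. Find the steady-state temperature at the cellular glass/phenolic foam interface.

Treat each layer as a resistance in series:
  R_conv,in = 1/(4πr²h) = 1/(4π·0.187²·459) = 0.004958 K/W
  R_nickel alloy = (1/0.187 − 1/0.222)/(4πk) = 0.8431/(4π·11.5) = 0.005834 K/W
  R_cellular glass = (1/0.222 − 1/0.284)/(4πk) = 0.9834/(4π·0.0653) = 1.198 K/W
  R_phenolic foam = (1/0.284 − 1/0.554)/(4πk) = 1.716/(4π·0.0228) = 5.990 K/W
ΣR = 0.004958 + 0.005834 + 1.198 + 5.990 = 7.199 K/W
Q = ΔT/ΣR = (-173 °C − 23.1 °C)/7.199 = -27.24 W
From the inner boundary to the cellular glass/phenolic foam interface, ΣR_partial = 1.209 K/W.
T_interface = T_in − Q·ΣR_partial = -173 °C − (-27.24)(1.209) = -140 °C

T = -140 °C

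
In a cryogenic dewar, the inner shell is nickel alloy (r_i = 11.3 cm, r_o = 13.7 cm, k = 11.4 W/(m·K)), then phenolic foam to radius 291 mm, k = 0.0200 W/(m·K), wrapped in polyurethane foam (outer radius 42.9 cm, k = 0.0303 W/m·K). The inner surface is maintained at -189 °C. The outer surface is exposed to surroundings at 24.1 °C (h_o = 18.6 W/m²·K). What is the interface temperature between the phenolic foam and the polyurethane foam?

T = -10.0 °C

Treat each layer as a resistance in series:
  R_nickel alloy = (1/0.113 − 1/0.137)/(4πk) = 1.550/(4π·11.4) = 0.01082 K/W
  R_phenolic foam = (1/0.137 − 1/0.291)/(4πk) = 3.863/(4π·0.0200) = 15.37 K/W
  R_polyurethane foam = (1/0.291 − 1/0.429)/(4πk) = 1.105/(4π·0.0303) = 2.903 K/W
  R_conv,out = 1/(4πr²h) = 1/(4π·0.429²·18.6) = 0.02325 K/W
ΣR = 0.01082 + 15.37 + 2.903 + 0.02325 = 18.31 K/W
Q = ΔT/ΣR = (-189 °C − 24.1 °C)/18.31 = -11.64 W
From the inner boundary to the phenolic foam/polyurethane foam interface, ΣR_partial = 15.38 K/W.
T_interface = T_in − Q·ΣR_partial = -189 °C − (-11.64)(15.38) = -10.0 °C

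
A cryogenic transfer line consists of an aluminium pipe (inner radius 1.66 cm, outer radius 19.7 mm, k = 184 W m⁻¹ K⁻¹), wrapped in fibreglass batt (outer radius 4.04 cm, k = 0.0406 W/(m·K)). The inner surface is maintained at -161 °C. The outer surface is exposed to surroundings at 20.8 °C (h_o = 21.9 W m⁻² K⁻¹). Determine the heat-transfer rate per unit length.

Series thermal resistances, inner to outer:
  R'_aluminium = ln(0.0197/0.0166)/(2πk) = 0.1712/(2π·184) = 1.481×10^-4 m·K/W
  R'_fibreglass batt = ln(0.0404/0.0197)/(2πk) = 0.7182/(2π·0.0406) = 2.815 m·K/W
  R'_conv,out = 1/(2πr h) = 1/(2π·0.0404·21.9) = 0.1799 m·K/W
ΣR = 1.481×10^-4 + 2.815 + 0.1799 = 2.995 m·K/W
Q' = ΔT/ΣR = (-161 °C − 20.8 °C)/2.995 = -60.7 W/m
(Negative Q' ⇒ heat flows inward; heat gain = 60.7 W/m.)

Q' = 60.7 W/m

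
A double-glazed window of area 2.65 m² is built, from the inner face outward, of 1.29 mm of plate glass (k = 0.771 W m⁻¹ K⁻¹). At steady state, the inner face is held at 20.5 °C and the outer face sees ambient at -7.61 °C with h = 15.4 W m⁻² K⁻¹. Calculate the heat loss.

Q = 1120 W

Treat each layer as a resistance in series:
  R_plate glass = L/(kA) = 0.00129/(0.771·2.65) = 6.314×10^-4 K/W
  R_conv,out = 1/(hA) = 1/(15.4·2.65) = 0.02450 K/W
ΣR = 6.314×10^-4 + 0.02450 = 0.02513 K/W
Q = ΔT/ΣR = (20.5 °C − -7.61 °C)/0.02513 = 1120 W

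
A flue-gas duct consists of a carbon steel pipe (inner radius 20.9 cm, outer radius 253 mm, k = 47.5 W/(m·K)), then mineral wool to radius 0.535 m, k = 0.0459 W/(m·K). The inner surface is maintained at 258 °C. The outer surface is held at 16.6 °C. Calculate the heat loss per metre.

Q' = 92.9 W/m

Treat each layer as a resistance in series:
  R'_carbon steel = ln(0.253/0.209)/(2πk) = 0.1911/(2π·47.5) = 6.402×10^-4 m·K/W
  R'_mineral wool = ln(0.535/0.253)/(2πk) = 0.7489/(2π·0.0459) = 2.597 m·K/W
ΣR = 6.402×10^-4 + 2.597 = 2.598 m·K/W
Q' = ΔT/ΣR = (258 °C − 16.6 °C)/2.598 = 92.9 W/m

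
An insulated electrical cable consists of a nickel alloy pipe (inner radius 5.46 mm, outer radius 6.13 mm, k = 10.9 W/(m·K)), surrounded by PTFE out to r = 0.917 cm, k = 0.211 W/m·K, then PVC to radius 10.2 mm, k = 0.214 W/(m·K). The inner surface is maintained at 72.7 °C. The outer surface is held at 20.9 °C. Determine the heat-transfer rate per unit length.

Series thermal resistances, inner to outer:
  R'_nickel alloy = ln(0.00613/0.00546)/(2πk) = 0.1157/(2π·10.9) = 0.001690 m·K/W
  R'_PTFE = ln(0.00917/0.00613)/(2πk) = 0.4027/(2π·0.211) = 0.3038 m·K/W
  R'_PVC = ln(0.0102/0.00917)/(2πk) = 0.1065/(2π·0.214) = 0.07917 m·K/W
ΣR = 0.001690 + 0.3038 + 0.07917 = 0.3847 m·K/W
Q' = ΔT/ΣR = (72.7 °C − 20.9 °C)/0.3847 = 135 W/m

Q' = 135 W/m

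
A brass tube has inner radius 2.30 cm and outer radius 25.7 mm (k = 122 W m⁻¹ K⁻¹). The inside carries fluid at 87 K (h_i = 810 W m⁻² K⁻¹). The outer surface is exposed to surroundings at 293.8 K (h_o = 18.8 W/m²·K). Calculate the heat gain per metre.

Q' = 612 W/m

Resistance network (inner→outer):
  R'_conv,in = 1/(2πr h) = 1/(2π·0.0230·810) = 0.008543 m·K/W
  R'_brass = ln(0.0257/0.0230)/(2πk) = 0.1110/(2π·122) = 1.448×10^-4 m·K/W
  R'_conv,out = 1/(2πr h) = 1/(2π·0.0257·18.8) = 0.3294 m·K/W
ΣR = 0.008543 + 1.448×10^-4 + 0.3294 = 0.3381 m·K/W
Q' = ΔT/ΣR = (87 K − 293.8 K)/0.3381 = -612 W/m
(Negative Q' ⇒ heat flows inward; heat gain = 612 W/m.)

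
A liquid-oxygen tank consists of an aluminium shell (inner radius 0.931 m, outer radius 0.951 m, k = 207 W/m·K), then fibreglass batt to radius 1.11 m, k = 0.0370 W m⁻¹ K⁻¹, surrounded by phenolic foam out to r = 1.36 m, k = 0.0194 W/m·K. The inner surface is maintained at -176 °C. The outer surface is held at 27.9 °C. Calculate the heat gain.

Q = 203 W

Treat each layer as a resistance in series:
  R_aluminium = (1/0.931 − 1/0.951)/(4πk) = 0.02259/(4π·207) = 8.684×10^-6 K/W
  R_fibreglass batt = (1/0.951 − 1/1.11)/(4πk) = 0.1506/(4π·0.0370) = 0.3240 K/W
  R_phenolic foam = (1/1.11 − 1/1.36)/(4πk) = 0.1656/(4π·0.0194) = 0.6793 K/W
ΣR = 8.684×10^-6 + 0.3240 + 0.6793 = 1.003 K/W
Q = ΔT/ΣR = (-176 °C − 27.9 °C)/1.003 = -203 W
(Negative Q ⇒ heat flows inward; heat gain = 203 W.)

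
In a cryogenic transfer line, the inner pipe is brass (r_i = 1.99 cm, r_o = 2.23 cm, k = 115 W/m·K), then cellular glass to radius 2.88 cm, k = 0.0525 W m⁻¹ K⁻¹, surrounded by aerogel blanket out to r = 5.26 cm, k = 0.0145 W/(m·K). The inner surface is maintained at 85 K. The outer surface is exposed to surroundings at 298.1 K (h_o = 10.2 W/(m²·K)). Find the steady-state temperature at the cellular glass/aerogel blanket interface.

Resistance network (inner→outer):
  R'_brass = ln(0.0223/0.0199)/(2πk) = 0.1139/(2π·115) = 1.576×10^-4 m·K/W
  R'_cellular glass = ln(0.0288/0.0223)/(2πk) = 0.2558/(2π·0.0525) = 0.7754 m·K/W
  R'_aerogel blanket = ln(0.0526/0.0288)/(2πk) = 0.6023/(2π·0.0145) = 6.611 m·K/W
  R'_conv,out = 1/(2πr h) = 1/(2π·0.0526·10.2) = 0.2966 m·K/W
ΣR = 1.576×10^-4 + 0.7754 + 6.611 + 0.2966 = 7.683 m·K/W
Q' = ΔT/ΣR = (85 K − 298.1 K)/7.683 = -27.74 W/m
From the inner boundary to the cellular glass/aerogel blanket interface, ΣR_partial = 0.7756 m·K/W.
T_interface = T_in − Q'·ΣR_partial = 85 K − (-27.74)(0.7756) = 107 K

T = 107 K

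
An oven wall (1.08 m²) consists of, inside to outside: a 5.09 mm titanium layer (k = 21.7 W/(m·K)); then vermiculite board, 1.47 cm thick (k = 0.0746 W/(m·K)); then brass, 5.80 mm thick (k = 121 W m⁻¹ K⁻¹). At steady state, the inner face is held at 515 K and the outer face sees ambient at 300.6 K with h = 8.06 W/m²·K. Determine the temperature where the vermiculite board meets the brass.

Resistance network (inner→outer):
  R_titanium = L/(kA) = 0.00509/(21.7·1.08) = 2.172×10^-4 K/W
  R_vermiculite board = L/(kA) = 0.0147/(0.0746·1.08) = 0.1825 K/W
  R_brass = L/(kA) = 0.00580/(121·1.08) = 4.438×10^-5 K/W
  R_conv,out = 1/(hA) = 1/(8.06·1.08) = 0.1149 K/W
ΣR = 2.172×10^-4 + 0.1825 + 4.438×10^-5 + 0.1149 = 0.2977 K/W
Q = ΔT/ΣR = (515 K − 300.6 K)/0.2977 = 720.2 W
From the inner boundary to the vermiculite board/brass interface, ΣR_partial = 0.1827 K/W.
T_interface = T_in − Q·ΣR_partial = 515 K − (720.2)(0.1827) = 383 K

T = 383 K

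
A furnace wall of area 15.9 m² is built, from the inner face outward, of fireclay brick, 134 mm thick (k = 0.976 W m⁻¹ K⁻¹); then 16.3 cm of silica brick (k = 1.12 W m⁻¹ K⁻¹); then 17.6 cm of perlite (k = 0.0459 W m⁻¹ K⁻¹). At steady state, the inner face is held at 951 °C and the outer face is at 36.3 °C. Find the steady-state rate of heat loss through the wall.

Q = 3.53 kW

Series thermal resistances, inner to outer:
  R_fireclay brick = L/(kA) = 0.134/(0.976·15.9) = 0.008635 K/W
  R_silica brick = L/(kA) = 0.163/(1.12·15.9) = 0.009153 K/W
  R_perlite = L/(kA) = 0.176/(0.0459·15.9) = 0.2412 K/W
ΣR = 0.008635 + 0.009153 + 0.2412 = 0.2590 K/W
Q = ΔT/ΣR = (951 °C − 36.3 °C)/0.2590 = 3530 W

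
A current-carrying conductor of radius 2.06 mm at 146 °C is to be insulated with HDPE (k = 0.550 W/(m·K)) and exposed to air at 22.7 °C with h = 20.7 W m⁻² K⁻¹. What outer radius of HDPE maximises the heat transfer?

For a cylinder, r_cr = k_ins/h = 0.550/20.7 = 0.0266 m = 2.66 cm

r_cr = 2.66 cm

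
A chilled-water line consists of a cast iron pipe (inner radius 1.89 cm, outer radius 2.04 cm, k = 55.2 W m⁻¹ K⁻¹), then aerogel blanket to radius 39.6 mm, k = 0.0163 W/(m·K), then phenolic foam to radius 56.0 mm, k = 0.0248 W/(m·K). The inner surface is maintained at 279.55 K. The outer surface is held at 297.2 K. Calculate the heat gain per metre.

Series thermal resistances, inner to outer:
  R'_cast iron = ln(0.0204/0.0189)/(2πk) = 0.07637/(2π·55.2) = 2.202×10^-4 m·K/W
  R'_aerogel blanket = ln(0.0396/0.0204)/(2πk) = 0.6633/(2π·0.0163) = 6.476 m·K/W
  R'_phenolic foam = ln(0.0560/0.0396)/(2πk) = 0.3465/(2π·0.0248) = 2.224 m·K/W
ΣR = 2.202×10^-4 + 6.476 + 2.224 = 8.700 m·K/W
Q' = ΔT/ΣR = (279.55 K − 297.2 K)/8.700 = -2.03 W/m
(Negative Q' ⇒ heat flows inward; heat gain = 2.03 W/m.)

Q' = 2.03 W/m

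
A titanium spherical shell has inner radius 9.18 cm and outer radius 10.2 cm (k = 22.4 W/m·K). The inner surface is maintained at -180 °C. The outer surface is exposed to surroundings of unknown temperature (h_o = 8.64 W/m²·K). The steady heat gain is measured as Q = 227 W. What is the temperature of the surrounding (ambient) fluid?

Series resistances:
  R_titanium = (1/0.0918 − 1/0.102)/(4πk) = 1.089/(4π·22.4) = 0.003870 K/W
  R_conv,out = 1/(4πr²h) = 1/(4π·0.102²·8.64) = 0.8853 K/W
ΣR = 0.8891 K/W
ΔT = Q·ΣR = 227 × 0.8891 = 201.8 K
Heat flows inward, so T_out = T_in + ΔT = -180 + 201.8 = 21.8 °C

T_out = 21.8 °C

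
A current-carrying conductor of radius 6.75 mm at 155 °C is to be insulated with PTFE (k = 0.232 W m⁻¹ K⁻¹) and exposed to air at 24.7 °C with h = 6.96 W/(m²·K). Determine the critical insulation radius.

r_cr = 3.33 cm

For a cylinder, r_cr = k_ins/h = 0.232/6.96 = 0.0333 m = 3.33 cm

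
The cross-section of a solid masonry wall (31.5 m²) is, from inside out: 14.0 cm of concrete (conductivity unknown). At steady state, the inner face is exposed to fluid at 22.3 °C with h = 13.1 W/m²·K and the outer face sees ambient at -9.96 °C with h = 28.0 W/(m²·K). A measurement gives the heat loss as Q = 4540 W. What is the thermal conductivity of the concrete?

ΣR = ΔT/Q = |22.3 − -9.96|/4540 = 0.007106 K/W
Known resistances:
  R_conv,in = 1/(hA) = 1/(13.1·31.5) = 0.002423 K/W
  R_conv,out = 1/(hA) = 1/(28.0·31.5) = 0.001134 K/W
R_concrete = ΣR − ΣR_known = 0.007106 − 0.003557 = 0.003549 K/W
L/(kA) = 0.003549 ⇒ k = 0.140/(0.003549·31.5) = 1.25 W/m·K

k = 1.25 W/m·K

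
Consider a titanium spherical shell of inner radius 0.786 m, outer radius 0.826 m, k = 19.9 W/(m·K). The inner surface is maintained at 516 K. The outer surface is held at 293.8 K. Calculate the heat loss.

Q = 9.02×10^5 W

Q = 4πk·ΔT/(1/r₁ − 1/r₂) = 4π × 19.9 × 222.2 / (1/0.786 − 1/0.826) = 9.02×10^5 W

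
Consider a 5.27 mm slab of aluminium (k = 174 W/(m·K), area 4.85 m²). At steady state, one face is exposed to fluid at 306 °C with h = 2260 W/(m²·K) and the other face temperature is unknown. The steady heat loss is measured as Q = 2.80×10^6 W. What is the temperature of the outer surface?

T_out = 33.1 °C

Sum the resistances:
  R_conv,in = 1/(hA) = 1/(2260·4.85) = 9.123×10^-5 K/W
  R_aluminium = L/(kA) = 0.00527/(174·4.85) = 6.245×10^-6 K/W
ΣR = 9.748×10^-5 K/W
ΔT = Q·ΣR = 2.80×10^6 × 9.748×10^-5 = 272.9 K
Heat flows outward, so T_out = T_in − ΔT = 306 − 272.9 = 33.1 °C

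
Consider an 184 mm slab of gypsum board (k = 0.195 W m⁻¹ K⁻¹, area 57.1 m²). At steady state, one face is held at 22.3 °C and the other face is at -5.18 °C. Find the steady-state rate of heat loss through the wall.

Q = kA·ΔT/L = 0.195 × 57.1 × |22.3 °C − -5.18 °C| / 0.184 = 1660 W

Q = 1660 W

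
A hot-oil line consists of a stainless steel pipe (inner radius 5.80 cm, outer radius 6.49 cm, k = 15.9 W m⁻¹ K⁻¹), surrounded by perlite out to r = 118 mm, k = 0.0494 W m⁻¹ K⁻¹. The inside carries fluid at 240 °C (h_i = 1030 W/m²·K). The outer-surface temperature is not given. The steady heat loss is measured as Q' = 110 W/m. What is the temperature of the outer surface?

Series resistances:
  R'_conv,in = 1/(2πr h) = 1/(2π·0.0580·1030) = 0.002664 m·K/W
  R'_stainless steel = ln(0.0649/0.0580)/(2πk) = 0.1124/(2π·15.9) = 0.001125 m·K/W
  R'_perlite = ln(0.118/0.0649)/(2πk) = 0.5978/(2π·0.0494) = 1.926 m·K/W
ΣR = 1.930 m·K/W
ΔT = Q'·ΣR = 110 × 1.930 = 212.3 K
Heat flows outward, so T_out = T_in − ΔT = 240 − 212.3 = 27.7 °C

T_out = 27.7 °C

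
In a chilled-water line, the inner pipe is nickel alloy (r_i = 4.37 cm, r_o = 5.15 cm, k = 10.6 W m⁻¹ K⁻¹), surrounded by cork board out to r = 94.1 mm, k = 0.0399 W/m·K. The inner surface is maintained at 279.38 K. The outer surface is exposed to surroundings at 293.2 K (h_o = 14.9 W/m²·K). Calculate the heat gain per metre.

Q' = 5.48 W/m

Resistance network (inner→outer):
  R'_nickel alloy = ln(0.0515/0.0437)/(2πk) = 0.1642/(2π·10.6) = 0.002466 m·K/W
  R'_cork board = ln(0.0941/0.0515)/(2πk) = 0.6028/(2π·0.0399) = 2.404 m·K/W
  R'_conv,out = 1/(2πr h) = 1/(2π·0.0941·14.9) = 0.1135 m·K/W
ΣR = 0.002466 + 2.404 + 0.1135 = 2.520 m·K/W
Q' = ΔT/ΣR = (279.38 K − 293.2 K)/2.520 = -5.48 W/m
(Negative Q' ⇒ heat flows inward; heat gain = 5.48 W/m.)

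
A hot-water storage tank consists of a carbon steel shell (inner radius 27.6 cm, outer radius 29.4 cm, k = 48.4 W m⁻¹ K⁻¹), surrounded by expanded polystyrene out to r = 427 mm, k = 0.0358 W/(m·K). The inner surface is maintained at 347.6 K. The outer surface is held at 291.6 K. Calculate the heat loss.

Q = 23.8 W

Resistance network (inner→outer):
  R_carbon steel = (1/0.276 − 1/0.294)/(4πk) = 0.2218/(4π·48.4) = 3.647×10^-4 K/W
  R_expanded polystyrene = (1/0.294 − 1/0.427)/(4πk) = 1.059/(4π·0.0358) = 2.355 K/W
ΣR = 3.647×10^-4 + 2.355 = 2.355 K/W
Q = ΔT/ΣR = (347.6 K − 291.6 K)/2.355 = 23.8 W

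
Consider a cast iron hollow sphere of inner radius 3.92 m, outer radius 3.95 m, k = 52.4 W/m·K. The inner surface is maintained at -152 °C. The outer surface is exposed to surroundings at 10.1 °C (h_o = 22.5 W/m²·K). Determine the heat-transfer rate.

Treat each layer as a resistance in series:
  R_cast iron = (1/3.92 − 1/3.95)/(4πk) = 0.001937/(4π·52.4) = 2.942×10^-6 K/W
  R_conv,out = 1/(4πr²h) = 1/(4π·3.95²·22.5) = 2.267×10^-4 K/W
ΣR = 2.942×10^-6 + 2.267×10^-4 = 2.296×10^-4 K/W
Q = ΔT/ΣR = (-152 °C − 10.1 °C)/2.296×10^-4 = -7.06×10^5 W
(Negative Q ⇒ heat flows inward; heat gain = 7.06×10^5 W.)

Q = 706 kW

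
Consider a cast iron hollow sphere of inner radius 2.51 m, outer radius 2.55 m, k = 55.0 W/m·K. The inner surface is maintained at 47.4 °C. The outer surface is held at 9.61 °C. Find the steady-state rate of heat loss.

Q = 4180 kW

Q = 4πk·ΔT/(1/r₁ − 1/r₂) = 4π × 55.0 × 37.79 / (1/2.51 − 1/2.55) = 4.18×10^6 W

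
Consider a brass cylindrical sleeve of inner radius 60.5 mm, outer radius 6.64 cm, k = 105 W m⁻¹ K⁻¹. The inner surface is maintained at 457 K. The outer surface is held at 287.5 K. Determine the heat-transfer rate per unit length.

Q' = 2πk·ΔT/ln(r₂/r₁) = 2π × 105 × 169.5 / ln(0.0664/0.0605) = 1.20×10^6 W/m

Q' = 1200 kW/m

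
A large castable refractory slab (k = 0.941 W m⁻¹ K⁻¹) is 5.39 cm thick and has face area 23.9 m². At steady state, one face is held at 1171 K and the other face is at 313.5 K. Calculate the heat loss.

Q = kA·ΔT/L = 0.941 × 23.9 × |1171 K − 313.5 K| / 0.0539 = 3.58×10^5 W

Q = 358 kW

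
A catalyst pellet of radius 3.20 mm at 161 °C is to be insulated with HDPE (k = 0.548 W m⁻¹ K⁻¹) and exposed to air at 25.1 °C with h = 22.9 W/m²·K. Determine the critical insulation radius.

For a sphere, r_cr = 2k_ins/h = 2·0.548/22.9 = 0.0479 m = 4.79 cm

r_cr = 4.79 cm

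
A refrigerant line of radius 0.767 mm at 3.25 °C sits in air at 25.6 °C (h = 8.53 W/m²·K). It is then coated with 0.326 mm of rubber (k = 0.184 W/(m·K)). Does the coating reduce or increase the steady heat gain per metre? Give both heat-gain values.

increases: 0.919 → 1.29 W/m

Critical radius for a cylinder: r_cr = k/h = 0.0216 m = 2.16 cm.
Outer radius after coating: r₂ = 7.67×10^-4 + 3.26×10^-4 = 0.001093 m.
Since r₁ < r_cr and r₂ ≤ r_cr, the coating moves toward the maximum at r_cr — heat gain rises.
Bare: R = 1/(2πr₁h) = 24.33 m·K/W; Q = 22.35/24.33 = 0.919 W/m.
Coated: R = R_cond + R_conv = 17.38 m·K/W; Q = 22.35/17.38 = 1.29 W/m.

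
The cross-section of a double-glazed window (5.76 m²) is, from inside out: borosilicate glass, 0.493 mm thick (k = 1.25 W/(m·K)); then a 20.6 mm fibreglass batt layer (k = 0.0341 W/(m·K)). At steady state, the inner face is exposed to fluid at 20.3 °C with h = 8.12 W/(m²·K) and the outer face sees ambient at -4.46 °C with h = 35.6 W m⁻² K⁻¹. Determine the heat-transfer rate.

Series thermal resistances, inner to outer:
  R_conv,in = 1/(hA) = 1/(8.12·5.76) = 0.02138 K/W
  R_borosilicate glass = L/(kA) = 4.93×10^-4/(1.25·5.76) = 6.847×10^-5 K/W
  R_fibreglass batt = L/(kA) = 0.0206/(0.0341·5.76) = 0.1049 K/W
  R_conv,out = 1/(hA) = 1/(35.6·5.76) = 0.004877 K/W
ΣR = 0.02138 + 6.847×10^-5 + 0.1049 + 0.004877 = 0.1312 K/W
Q = ΔT/ΣR = (20.3 °C − -4.46 °C)/0.1312 = 189 W

Q = 189 W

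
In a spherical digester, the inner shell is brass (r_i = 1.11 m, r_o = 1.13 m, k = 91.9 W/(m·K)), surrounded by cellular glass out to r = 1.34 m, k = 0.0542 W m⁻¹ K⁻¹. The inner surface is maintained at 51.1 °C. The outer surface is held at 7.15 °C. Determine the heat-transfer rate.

Series thermal resistances, inner to outer:
  R_brass = (1/1.11 − 1/1.13)/(4πk) = 0.01595/(4π·91.9) = 1.381×10^-5 K/W
  R_cellular glass = (1/1.13 − 1/1.34)/(4πk) = 0.1387/(4π·0.0542) = 0.2036 K/W
ΣR = 1.381×10^-5 + 0.2036 = 0.2036 K/W
Q = ΔT/ΣR = (51.1 °C − 7.15 °C)/0.2036 = 216 W

Q = 216 W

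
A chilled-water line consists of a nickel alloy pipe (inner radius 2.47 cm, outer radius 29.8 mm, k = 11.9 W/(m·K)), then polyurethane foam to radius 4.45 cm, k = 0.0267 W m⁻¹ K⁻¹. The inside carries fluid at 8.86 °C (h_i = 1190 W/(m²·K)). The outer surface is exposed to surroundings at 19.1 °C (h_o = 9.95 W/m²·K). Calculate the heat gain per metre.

Q' = 3.71 W/m

Treat each layer as a resistance in series:
  R'_conv,in = 1/(2πr h) = 1/(2π·0.0247·1190) = 0.005415 m·K/W
  R'_nickel alloy = ln(0.0298/0.0247)/(2πk) = 0.1877/(2π·11.9) = 0.002510 m·K/W
  R'_polyurethane foam = ln(0.0445/0.0298)/(2πk) = 0.4010/(2π·0.0267) = 2.390 m·K/W
  R'_conv,out = 1/(2πr h) = 1/(2π·0.0445·9.95) = 0.3594 m·K/W
ΣR = 0.005415 + 0.002510 + 2.390 + 0.3594 = 2.757 m·K/W
Q' = ΔT/ΣR = (8.86 °C − 19.1 °C)/2.757 = -3.71 W/m
(Negative Q' ⇒ heat flows inward; heat gain = 3.71 W/m.)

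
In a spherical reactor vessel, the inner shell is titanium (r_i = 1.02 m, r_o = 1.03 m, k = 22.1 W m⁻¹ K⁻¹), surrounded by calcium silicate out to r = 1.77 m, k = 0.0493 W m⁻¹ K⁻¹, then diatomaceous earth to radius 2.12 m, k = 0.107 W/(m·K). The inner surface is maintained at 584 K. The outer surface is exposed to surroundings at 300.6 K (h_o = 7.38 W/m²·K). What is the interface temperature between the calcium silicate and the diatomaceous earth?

T = 328.6 K

Resistance network (inner→outer):
  R_titanium = (1/1.02 − 1/1.03)/(4πk) = 0.009518/(4π·22.1) = 3.427×10^-5 K/W
  R_calcium silicate = (1/1.03 − 1/1.77)/(4πk) = 0.4059/(4π·0.0493) = 0.6552 K/W
  R_diatomaceous earth = (1/1.77 − 1/2.12)/(4πk) = 0.09327/(4π·0.107) = 0.06937 K/W
  R_conv,out = 1/(4πr²h) = 1/(4π·2.12²·7.38) = 0.002399 K/W
ΣR = 3.427×10^-5 + 0.6552 + 0.06937 + 0.002399 = 0.7270 K/W
Q = ΔT/ΣR = (584 K − 300.6 K)/0.7270 = 389.8 W
From the inner boundary to the calcium silicate/diatomaceous earth interface, ΣR_partial = 0.6552 K/W.
T_interface = T_in − Q·ΣR_partial = 584 K − (389.8)(0.6552) = 328.6 K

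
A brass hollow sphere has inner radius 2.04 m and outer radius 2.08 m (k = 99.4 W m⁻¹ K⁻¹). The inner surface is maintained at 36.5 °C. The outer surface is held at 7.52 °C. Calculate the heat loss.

Q = 3.84×10^6 W

Q = 4πk·ΔT/(1/r₁ − 1/r₂) = 4π × 99.4 × 28.98 / (1/2.04 − 1/2.08) = 3.84×10^6 W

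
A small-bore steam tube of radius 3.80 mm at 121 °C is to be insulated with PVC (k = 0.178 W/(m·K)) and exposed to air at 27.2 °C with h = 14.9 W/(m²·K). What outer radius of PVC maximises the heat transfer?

r_cr = 1.19 cm

For a cylinder, r_cr = k_ins/h = 0.178/14.9 = 0.0119 m = 1.19 cm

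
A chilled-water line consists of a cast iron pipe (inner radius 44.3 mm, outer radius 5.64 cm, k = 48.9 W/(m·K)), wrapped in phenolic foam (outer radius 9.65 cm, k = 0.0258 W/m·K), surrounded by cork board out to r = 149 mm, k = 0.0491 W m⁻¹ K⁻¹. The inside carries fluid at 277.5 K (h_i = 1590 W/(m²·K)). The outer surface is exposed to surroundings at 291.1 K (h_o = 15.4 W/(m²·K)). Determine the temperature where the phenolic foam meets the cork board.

Resistance network (inner→outer):
  R'_conv,in = 1/(2πr h) = 1/(2π·0.0443·1590) = 0.002260 m·K/W
  R'_cast iron = ln(0.0564/0.0443)/(2πk) = 0.2415/(2π·48.9) = 7.860×10^-4 m·K/W
  R'_phenolic foam = ln(0.0965/0.0564)/(2πk) = 0.5371/(2π·0.0258) = 3.313 m·K/W
  R'_cork board = ln(0.149/0.0965)/(2πk) = 0.4344/(2π·0.0491) = 1.408 m·K/W
  R'_conv,out = 1/(2πr h) = 1/(2π·0.149·15.4) = 0.06936 m·K/W
ΣR = 0.002260 + 7.860×10^-4 + 3.313 + 1.408 + 0.06936 = 4.793 m·K/W
Q' = ΔT/ΣR = (277.5 K − 291.1 K)/4.793 = -2.837 W/m
From the inner boundary to the phenolic foam/cork board interface, ΣR_partial = 3.316 m·K/W.
T_interface = T_in − Q'·ΣR_partial = 277.5 K − (-2.837)(3.316) = 286.9 K

T = 286.9 K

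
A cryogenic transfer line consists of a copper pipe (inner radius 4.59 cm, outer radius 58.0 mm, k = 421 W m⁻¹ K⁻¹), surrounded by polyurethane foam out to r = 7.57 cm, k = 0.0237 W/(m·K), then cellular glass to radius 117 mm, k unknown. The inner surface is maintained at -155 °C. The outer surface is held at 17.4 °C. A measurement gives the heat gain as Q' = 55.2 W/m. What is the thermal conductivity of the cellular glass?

k = 0.0519 W/m·K

ΣR = ΔT/Q' = |-155 − 17.4|/55.2 = 3.123 m·K/W
Known resistances:
  R'_copper = ln(0.0580/0.0459)/(2πk) = 0.2340/(2π·421) = 8.845×10^-5 m·K/W
  R'_polyurethane foam = ln(0.0757/0.0580)/(2πk) = 0.2663/(2π·0.0237) = 1.789 m·K/W
R_cellular glass = ΣR − ΣR_known = 3.123 − 1.789 = 1.334 m·K/W
ln(r₂/r₁)/(2πk) = 1.334 ⇒ k = 0.4354/(2π·1.334) = 0.0519 W/m·K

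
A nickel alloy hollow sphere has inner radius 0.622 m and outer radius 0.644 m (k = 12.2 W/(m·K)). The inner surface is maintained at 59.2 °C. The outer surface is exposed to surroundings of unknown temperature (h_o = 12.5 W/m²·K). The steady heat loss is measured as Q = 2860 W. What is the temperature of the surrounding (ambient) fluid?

Sum the resistances:
  R_nickel alloy = (1/0.622 − 1/0.644)/(4πk) = 0.05492/(4π·12.2) = 3.582×10^-4 K/W
  R_conv,out = 1/(4πr²h) = 1/(4π·0.644²·12.5) = 0.01535 K/W
ΣR = 0.01571 K/W
ΔT = Q·ΣR = 2860 × 0.01571 = 44.93 K
Heat flows outward, so T_out = T_in − ΔT = 59.2 − 44.93 = 14.3 °C

T_out = 14.3 °C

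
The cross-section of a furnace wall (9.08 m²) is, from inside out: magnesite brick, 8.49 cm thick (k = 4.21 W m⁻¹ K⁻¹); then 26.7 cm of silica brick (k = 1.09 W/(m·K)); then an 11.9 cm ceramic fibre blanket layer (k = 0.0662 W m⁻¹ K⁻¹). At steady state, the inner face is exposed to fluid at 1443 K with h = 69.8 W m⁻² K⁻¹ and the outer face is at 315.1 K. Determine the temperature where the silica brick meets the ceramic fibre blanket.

T = 1291 K

Treat each layer as a resistance in series:
  R_conv,in = 1/(hA) = 1/(69.8·9.08) = 0.001578 K/W
  R_magnesite brick = L/(kA) = 0.0849/(4.21·9.08) = 0.002221 K/W
  R_silica brick = L/(kA) = 0.267/(1.09·9.08) = 0.02698 K/W
  R_ceramic fibre blanket = L/(kA) = 0.119/(0.0662·9.08) = 0.1980 K/W
ΣR = 0.001578 + 0.002221 + 0.02698 + 0.1980 = 0.2288 K/W
Q = ΔT/ΣR = (1443 K − 315.1 K)/0.2288 = 4930 W
From the inner boundary to the silica brick/ceramic fibre blanket interface, ΣR_partial = 0.03078 K/W.
T_interface = T_in − Q·ΣR_partial = 1443 K − (4930)(0.03078) = 1291 K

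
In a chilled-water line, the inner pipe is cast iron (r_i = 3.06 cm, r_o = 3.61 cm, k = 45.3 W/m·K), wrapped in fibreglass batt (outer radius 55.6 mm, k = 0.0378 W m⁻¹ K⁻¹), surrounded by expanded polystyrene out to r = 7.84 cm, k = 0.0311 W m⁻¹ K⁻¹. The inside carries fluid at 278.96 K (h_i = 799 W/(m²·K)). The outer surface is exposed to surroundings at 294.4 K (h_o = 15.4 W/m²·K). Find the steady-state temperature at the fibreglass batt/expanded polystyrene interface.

Treat each layer as a resistance in series:
  R'_conv,in = 1/(2πr h) = 1/(2π·0.0306·799) = 0.006510 m·K/W
  R'_cast iron = ln(0.0361/0.0306)/(2πk) = 0.1653/(2π·45.3) = 5.807×10^-4 m·K/W
  R'_fibreglass batt = ln(0.0556/0.0361)/(2πk) = 0.4319/(2π·0.0378) = 1.818 m·K/W
  R'_expanded polystyrene = ln(0.0784/0.0556)/(2πk) = 0.3436/(2π·0.0311) = 1.759 m·K/W
  R'_conv,out = 1/(2πr h) = 1/(2π·0.0784·15.4) = 0.1318 m·K/W
ΣR = 0.006510 + 5.807×10^-4 + 1.818 + 1.759 + 0.1318 = 3.716 m·K/W
Q' = ΔT/ΣR = (278.96 K − 294.4 K)/3.716 = -4.155 W/m
From the inner boundary to the fibreglass batt/expanded polystyrene interface, ΣR_partial = 1.825 m·K/W.
T_interface = T_in − Q'·ΣR_partial = 278.96 K − (-4.155)(1.825) = 286.5 K

T = 286.5 K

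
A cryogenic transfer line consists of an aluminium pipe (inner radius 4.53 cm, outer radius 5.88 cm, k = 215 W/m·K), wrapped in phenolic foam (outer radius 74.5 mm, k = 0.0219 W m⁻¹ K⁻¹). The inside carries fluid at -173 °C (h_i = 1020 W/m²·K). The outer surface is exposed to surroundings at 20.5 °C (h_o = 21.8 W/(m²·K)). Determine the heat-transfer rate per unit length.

Q' = 106 W/m

Series thermal resistances, inner to outer:
  R'_conv,in = 1/(2πr h) = 1/(2π·0.0453·1020) = 0.003444 m·K/W
  R'_aluminium = ln(0.0588/0.0453)/(2πk) = 0.2608/(2π·215) = 1.931×10^-4 m·K/W
  R'_phenolic foam = ln(0.0745/0.0588)/(2πk) = 0.2367/(2π·0.0219) = 1.720 m·K/W
  R'_conv,out = 1/(2πr h) = 1/(2π·0.0745·21.8) = 0.09800 m·K/W
ΣR = 0.003444 + 1.931×10^-4 + 1.720 + 0.09800 = 1.822 m·K/W
Q' = ΔT/ΣR = (-173 °C − 20.5 °C)/1.822 = -106 W/m
(Negative Q' ⇒ heat flows inward; heat gain = 106 W/m.)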